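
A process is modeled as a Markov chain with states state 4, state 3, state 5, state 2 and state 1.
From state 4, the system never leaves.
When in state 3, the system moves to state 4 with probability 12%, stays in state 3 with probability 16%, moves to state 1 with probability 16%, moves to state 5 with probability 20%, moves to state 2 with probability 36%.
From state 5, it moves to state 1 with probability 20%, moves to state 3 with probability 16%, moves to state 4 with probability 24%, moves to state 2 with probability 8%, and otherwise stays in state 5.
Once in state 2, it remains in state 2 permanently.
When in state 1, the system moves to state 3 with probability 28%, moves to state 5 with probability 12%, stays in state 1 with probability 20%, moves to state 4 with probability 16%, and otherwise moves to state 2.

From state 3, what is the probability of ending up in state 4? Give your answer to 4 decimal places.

0.3526

Let h(s) be the probability of absorption at state 4 starting from transient state s. Then h(state 4) = 1 and h(state 2) = 0. By first-step analysis:
h(state 3) = 0.12·1 + 0.16·h(state 3) + 0.2·h(state 5) + 0.36·0 + 0.16·h(state 1)
h(state 5) = 0.24·1 + 0.16·h(state 3) + 0.32·h(state 5) + 0.08·0 + 0.2·h(state 1)
h(state 1) = 0.16·1 + 0.28·h(state 3) + 0.12·h(state 5) + 0.24·0 + 0.2·h(state 1)
Solving: h(state 3) = 0.3526, h(state 5) = 0.5555, h(state 1) = 0.4067.
Starting from state 3, the probability is 0.3526.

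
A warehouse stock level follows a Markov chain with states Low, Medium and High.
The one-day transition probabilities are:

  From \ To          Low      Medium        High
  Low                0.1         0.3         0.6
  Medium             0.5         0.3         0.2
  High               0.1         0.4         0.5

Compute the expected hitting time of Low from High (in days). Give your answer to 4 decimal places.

Let t(s) be the expected number of days to first reach Low from state s, with t(Low) = 0. Conditioning on the first day:
t(Medium) = 1 + 0.3·t(Medium) + 0.2·t(High)
t(High) = 1 + 0.4·t(Medium) + 0.5·t(High)
Solving: t(Medium) = 2.5926, t(High) = 4.0741.
Expected days from High to Low: 4.0741.

4.0741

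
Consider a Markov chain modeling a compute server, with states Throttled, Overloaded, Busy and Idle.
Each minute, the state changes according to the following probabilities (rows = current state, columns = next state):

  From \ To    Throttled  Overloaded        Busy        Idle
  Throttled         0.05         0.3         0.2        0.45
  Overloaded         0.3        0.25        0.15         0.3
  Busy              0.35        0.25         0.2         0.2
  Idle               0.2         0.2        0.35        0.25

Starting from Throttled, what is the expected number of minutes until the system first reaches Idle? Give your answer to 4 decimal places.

Let t(s) be the expected number of minutes to first reach Idle from state s, with t(Idle) = 0. Conditioning on the first minute:
t(Throttled) = 1 + 0.05·t(Throttled) + 0.3·t(Overloaded) + 0.2·t(Busy)
t(Overloaded) = 1 + 0.3·t(Throttled) + 0.25·t(Overloaded) + 0.15·t(Busy)
t(Busy) = 1 + 0.35·t(Throttled) + 0.25·t(Overloaded) + 0.2·t(Busy)
Solving: t(Throttled) = 2.7629, t(Overloaded) = 3.1256, t(Busy) = 3.4355.
Expected minutes from Throttled to Idle: 2.7629.

2.7629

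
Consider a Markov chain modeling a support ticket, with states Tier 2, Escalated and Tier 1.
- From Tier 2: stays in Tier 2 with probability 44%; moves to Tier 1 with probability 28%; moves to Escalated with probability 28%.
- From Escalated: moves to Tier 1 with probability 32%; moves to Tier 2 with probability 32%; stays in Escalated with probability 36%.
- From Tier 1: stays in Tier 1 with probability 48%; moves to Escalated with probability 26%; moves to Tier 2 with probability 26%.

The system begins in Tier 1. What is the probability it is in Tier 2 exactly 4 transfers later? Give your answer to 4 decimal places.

Propagate the distribution vector 4 transfers from Tier 1.
After 0 transfers: (0.0000, 0.0000, 1.0000)
After 1 transfer: (0.2600, 0.2600, 0.4800)
After 2 transfers: (0.3224, 0.2912, 0.3864)
After 3 transfers: (0.3355, 0.2956, 0.3689)
After 4 transfers: (0.3381, 0.2963, 0.3656)
P(in Tier 2 after 4 transfers) = 0.3381

0.3381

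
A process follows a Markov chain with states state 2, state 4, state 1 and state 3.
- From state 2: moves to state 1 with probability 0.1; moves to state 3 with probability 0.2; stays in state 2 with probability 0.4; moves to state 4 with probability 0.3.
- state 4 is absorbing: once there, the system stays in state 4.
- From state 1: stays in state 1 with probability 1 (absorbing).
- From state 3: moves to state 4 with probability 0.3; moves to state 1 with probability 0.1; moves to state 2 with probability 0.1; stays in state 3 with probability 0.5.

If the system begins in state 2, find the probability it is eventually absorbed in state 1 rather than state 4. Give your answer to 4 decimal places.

0.2500

Let h(s) be the probability of absorption at state 1 starting from transient state s. Then h(state 1) = 1 and h(state 4) = 0. By first-step analysis:
h(state 2) = 0.4·h(state 2) + 0.3·0 + 0.1·1 + 0.2·h(state 3)
h(state 3) = 0.1·h(state 2) + 0.3·0 + 0.1·1 + 0.5·h(state 3)
Solving: h(state 2) = 0.2500, h(state 3) = 0.2500.
Starting from state 2, the probability is 0.2500.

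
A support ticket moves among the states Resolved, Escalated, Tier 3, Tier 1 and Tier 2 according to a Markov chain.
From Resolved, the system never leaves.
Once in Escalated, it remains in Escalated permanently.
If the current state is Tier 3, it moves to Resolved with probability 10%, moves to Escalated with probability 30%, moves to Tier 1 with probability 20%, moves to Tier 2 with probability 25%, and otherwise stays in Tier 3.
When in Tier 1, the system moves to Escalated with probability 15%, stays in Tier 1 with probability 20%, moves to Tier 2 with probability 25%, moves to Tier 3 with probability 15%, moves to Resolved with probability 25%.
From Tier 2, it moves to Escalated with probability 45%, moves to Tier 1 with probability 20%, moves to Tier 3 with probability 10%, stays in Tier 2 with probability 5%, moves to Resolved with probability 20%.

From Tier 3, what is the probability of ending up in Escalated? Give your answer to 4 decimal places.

0.6664

Let h(s) be the probability of absorption at Escalated starting from transient state s. Then h(Escalated) = 1 and h(Resolved) = 0. By first-step analysis:
h(Tier 3) = 0.1·0 + 0.3·1 + 0.15·h(Tier 3) + 0.2·h(Tier 1) + 0.25·h(Tier 2)
h(Tier 1) = 0.25·0 + 0.15·1 + 0.15·h(Tier 3) + 0.2·h(Tier 1) + 0.25·h(Tier 2)
h(Tier 2) = 0.2·0 + 0.45·1 + 0.1·h(Tier 3) + 0.2·h(Tier 1) + 0.05·h(Tier 2)
Solving: h(Tier 3) = 0.6664, h(Tier 1) = 0.5164, h(Tier 2) = 0.6525.
Starting from Tier 3, the probability is 0.6664.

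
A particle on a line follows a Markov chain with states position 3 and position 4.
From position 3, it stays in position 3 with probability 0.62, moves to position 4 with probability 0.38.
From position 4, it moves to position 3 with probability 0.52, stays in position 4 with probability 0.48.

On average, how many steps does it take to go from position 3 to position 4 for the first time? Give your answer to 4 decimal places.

2.6316

Let t(s) be the expected number of steps to first reach position 4 from state s, with t(position 4) = 0. Conditioning on the first step:
t(position 3) = 1 + 0.62·t(position 3)
Solving: t(position 3) = 2.6316.
Expected steps from position 3 to position 4: 2.6316.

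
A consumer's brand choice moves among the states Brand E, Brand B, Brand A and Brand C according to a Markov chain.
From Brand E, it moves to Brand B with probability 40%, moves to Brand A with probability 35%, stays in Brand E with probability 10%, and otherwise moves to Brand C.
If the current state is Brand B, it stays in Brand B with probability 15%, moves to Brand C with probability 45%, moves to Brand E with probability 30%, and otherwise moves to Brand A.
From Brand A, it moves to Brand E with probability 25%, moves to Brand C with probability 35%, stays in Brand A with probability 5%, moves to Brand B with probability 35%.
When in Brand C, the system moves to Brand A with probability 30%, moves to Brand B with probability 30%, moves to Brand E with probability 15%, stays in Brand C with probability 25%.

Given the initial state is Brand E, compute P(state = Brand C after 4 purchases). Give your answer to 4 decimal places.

0.3114

Propagate the distribution vector 4 purchases from Brand E.
After 0 purchases: (1.0000, 0.0000, 0.0000, 0.0000)
After 1 purchase: (0.1000, 0.4000, 0.3500, 0.1500)
After 2 purchases: (0.2400, 0.2675, 0.1375, 0.3550)
After 3 purchases: (0.1919, 0.2908, 0.2241, 0.2933)
After 4 purchases: (0.2064, 0.2868, 0.1954, 0.3114)
P(in Brand C after 4 purchases) = 0.3114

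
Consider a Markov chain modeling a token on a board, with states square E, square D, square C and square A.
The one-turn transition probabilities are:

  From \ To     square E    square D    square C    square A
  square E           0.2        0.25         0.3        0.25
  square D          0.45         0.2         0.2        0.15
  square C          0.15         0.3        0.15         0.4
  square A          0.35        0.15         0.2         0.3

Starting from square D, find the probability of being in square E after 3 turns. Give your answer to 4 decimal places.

0.2871

Propagate the distribution vector 3 turns from square D.
After 0 turns: (0.0000, 1.0000, 0.0000, 0.0000)
After 1 turn: (0.4500, 0.2000, 0.2000, 0.1500)
After 2 turns: (0.2625, 0.2350, 0.2350, 0.2675)
After 3 turns: (0.2871, 0.2233, 0.2145, 0.2751)
P(in square E after 3 turns) = 0.2871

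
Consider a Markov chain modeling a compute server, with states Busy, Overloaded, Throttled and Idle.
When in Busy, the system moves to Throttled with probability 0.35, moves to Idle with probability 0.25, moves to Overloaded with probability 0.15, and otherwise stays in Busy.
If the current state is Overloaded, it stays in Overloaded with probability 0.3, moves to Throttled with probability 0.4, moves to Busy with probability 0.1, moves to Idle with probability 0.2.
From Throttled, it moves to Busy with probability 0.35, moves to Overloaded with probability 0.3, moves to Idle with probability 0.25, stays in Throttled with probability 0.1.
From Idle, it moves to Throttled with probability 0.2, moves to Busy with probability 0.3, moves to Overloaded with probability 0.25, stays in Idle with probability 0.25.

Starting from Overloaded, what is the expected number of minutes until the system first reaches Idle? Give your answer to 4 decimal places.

4.4389

Let t(s) be the expected number of minutes to first reach Idle from state s, with t(Idle) = 0. Conditioning on the first minute:
t(Busy) = 1 + 0.25·t(Busy) + 0.15·t(Overloaded) + 0.35·t(Throttled)
t(Overloaded) = 1 + 0.1·t(Busy) + 0.3·t(Overloaded) + 0.4·t(Throttled)
t(Throttled) = 1 + 0.35·t(Busy) + 0.3·t(Overloaded) + 0.1·t(Throttled)
Solving: t(Busy) = 4.1907, t(Overloaded) = 4.4389, t(Throttled) = 4.2205.
Expected minutes from Overloaded to Idle: 4.4389.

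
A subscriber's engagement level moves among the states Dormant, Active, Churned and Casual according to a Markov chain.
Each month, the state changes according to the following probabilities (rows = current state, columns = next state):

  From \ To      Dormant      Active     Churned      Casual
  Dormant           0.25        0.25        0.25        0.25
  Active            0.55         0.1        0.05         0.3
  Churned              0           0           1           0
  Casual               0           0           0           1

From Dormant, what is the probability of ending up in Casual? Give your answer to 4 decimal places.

0.5581

Let h(s) be the probability of absorption at Casual starting from transient state s. Then h(Casual) = 1 and h(Churned) = 0. By first-step analysis:
h(Dormant) = 0.25·h(Dormant) + 0.25·h(Active) + 0.25·0 + 0.25·1
h(Active) = 0.55·h(Dormant) + 0.1·h(Active) + 0.05·0 + 0.3·1
Solving: h(Dormant) = 0.5581, h(Active) = 0.6744.
Starting from Dormant, the probability is 0.5581.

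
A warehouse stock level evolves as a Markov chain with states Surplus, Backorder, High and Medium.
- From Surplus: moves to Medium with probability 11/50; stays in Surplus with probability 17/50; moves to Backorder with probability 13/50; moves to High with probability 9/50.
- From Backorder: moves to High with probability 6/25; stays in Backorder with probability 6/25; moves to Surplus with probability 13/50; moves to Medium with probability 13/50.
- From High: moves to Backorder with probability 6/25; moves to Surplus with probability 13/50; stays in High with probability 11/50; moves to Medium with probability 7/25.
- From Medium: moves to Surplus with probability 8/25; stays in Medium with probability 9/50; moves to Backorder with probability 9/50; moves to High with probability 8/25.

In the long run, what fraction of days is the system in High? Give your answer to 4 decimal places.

Let the stationary distribution be π with π = πP and π_1 + π_2 + π_3 + π_4 = 1.
π_1 = 0.34·π_1 + 0.26·π_2 + 0.26·π_3 + 0.32·π_4
π_2 = 0.26·π_1 + 0.24·π_2 + 0.24·π_3 + 0.18·π_4
π_3 = 0.18·π_1 + 0.24·π_2 + 0.22·π_3 + 0.32·π_4
Solving with the normalization constraint gives π = (0.2979, 0.2319, 0.2361, 0.2341).
So the stationary probability of High is 0.2361.

0.2361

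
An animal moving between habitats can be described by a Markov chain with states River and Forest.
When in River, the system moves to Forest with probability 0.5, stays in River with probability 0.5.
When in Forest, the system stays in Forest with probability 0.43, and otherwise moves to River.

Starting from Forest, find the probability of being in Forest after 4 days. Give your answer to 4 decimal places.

Propagate the distribution vector 4 days from Forest.
After 0 days: (0.0000, 1.0000)
After 1 day: (0.5700, 0.4300)
After 2 days: (0.5301, 0.4699)
After 3 days: (0.5329, 0.4671)
After 4 days: (0.5327, 0.4673)
P(in Forest after 4 days) = 0.4673

0.4673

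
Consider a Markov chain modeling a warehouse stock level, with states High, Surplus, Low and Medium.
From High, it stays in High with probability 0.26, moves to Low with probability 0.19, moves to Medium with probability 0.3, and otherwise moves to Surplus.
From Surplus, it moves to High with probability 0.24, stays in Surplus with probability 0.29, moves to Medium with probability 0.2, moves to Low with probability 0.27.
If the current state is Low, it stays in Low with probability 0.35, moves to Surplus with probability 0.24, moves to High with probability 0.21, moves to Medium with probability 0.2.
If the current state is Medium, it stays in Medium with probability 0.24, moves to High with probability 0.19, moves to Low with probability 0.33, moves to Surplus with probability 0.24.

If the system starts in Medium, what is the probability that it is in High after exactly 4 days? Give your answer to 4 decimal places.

0.2242

Propagate the distribution vector 4 days from Medium.
After 0 days: (0.0000, 0.0000, 0.0000, 1.0000)
After 1 day: (0.1900, 0.2400, 0.3300, 0.2400)
After 2 days: (0.2219, 0.2539, 0.2956, 0.2286)
After 3 days: (0.2241, 0.2549, 0.2896, 0.2313)
After 4 days: (0.2242, 0.2550, 0.2891, 0.2317)
P(in High after 4 days) = 0.2242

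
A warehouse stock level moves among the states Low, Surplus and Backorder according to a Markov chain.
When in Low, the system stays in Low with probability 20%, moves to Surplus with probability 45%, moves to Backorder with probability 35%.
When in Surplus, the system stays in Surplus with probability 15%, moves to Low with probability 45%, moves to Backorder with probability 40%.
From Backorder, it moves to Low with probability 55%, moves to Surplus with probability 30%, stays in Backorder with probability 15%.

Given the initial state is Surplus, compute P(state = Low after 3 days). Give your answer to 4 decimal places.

0.3834

Propagate the distribution vector 3 days from Surplus.
After 0 days: (0.0000, 1.0000, 0.0000)
After 1 day: (0.4500, 0.1500, 0.4000)
After 2 days: (0.3775, 0.3450, 0.2775)
After 3 days: (0.3834, 0.3049, 0.3118)
P(in Low after 3 days) = 0.3834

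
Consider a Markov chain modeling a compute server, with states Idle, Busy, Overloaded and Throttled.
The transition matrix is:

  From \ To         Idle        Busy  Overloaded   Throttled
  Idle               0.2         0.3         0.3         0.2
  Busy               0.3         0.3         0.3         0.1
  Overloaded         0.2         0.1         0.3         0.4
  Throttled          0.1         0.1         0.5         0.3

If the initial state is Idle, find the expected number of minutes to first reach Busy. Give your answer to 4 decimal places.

5.9722

Let t(s) be the expected number of minutes to first reach Busy from state s, with t(Busy) = 0. Conditioning on the first minute:
t(Idle) = 1 + 0.2·t(Idle) + 0.3·t(Overloaded) + 0.2·t(Throttled)
t(Overloaded) = 1 + 0.2·t(Idle) + 0.3·t(Overloaded) + 0.4·t(Throttled)
t(Throttled) = 1 + 0.1·t(Idle) + 0.5·t(Overloaded) + 0.3·t(Throttled)
Solving: t(Idle) = 5.9722, t(Overloaded) = 7.5000, t(Throttled) = 7.6389.
Expected minutes from Idle to Busy: 5.9722.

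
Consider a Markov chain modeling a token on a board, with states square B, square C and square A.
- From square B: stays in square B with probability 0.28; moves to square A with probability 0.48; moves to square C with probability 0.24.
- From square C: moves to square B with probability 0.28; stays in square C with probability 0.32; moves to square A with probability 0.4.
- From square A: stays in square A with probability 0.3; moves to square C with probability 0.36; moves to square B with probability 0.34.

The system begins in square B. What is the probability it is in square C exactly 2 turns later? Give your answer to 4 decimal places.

Sum over the intermediate state after 1 turn:
P = P(square B→square B)·P(square B→square C) + P(square B→square C)·P(square C→square C) + P(square B→square A)·P(square A→square C)
  = 0.28×0.24 + 0.24×0.32 + 0.48×0.36
  = 0.0672 + 0.0768 + 0.1728 = 0.3168

0.3168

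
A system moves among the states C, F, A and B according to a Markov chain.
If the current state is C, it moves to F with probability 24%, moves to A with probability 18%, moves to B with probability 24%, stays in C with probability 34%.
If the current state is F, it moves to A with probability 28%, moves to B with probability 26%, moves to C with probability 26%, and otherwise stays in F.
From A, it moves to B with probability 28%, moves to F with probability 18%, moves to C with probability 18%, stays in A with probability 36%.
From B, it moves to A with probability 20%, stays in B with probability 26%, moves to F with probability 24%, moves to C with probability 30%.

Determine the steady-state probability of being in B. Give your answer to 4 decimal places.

Let the stationary distribution be π with π = πP and π_1 + π_2 + π_3 + π_4 = 1.
π_1 = 0.34·π_1 + 0.26·π_2 + 0.18·π_3 + 0.3·π_4
π_2 = 0.24·π_1 + 0.2·π_2 + 0.18·π_3 + 0.24·π_4
π_3 = 0.18·π_1 + 0.28·π_2 + 0.36·π_3 + 0.2·π_4
Solving with the normalization constraint gives π = (0.2720, 0.2162, 0.2522, 0.2596).
So the stationary probability of B is 0.2596.

0.2596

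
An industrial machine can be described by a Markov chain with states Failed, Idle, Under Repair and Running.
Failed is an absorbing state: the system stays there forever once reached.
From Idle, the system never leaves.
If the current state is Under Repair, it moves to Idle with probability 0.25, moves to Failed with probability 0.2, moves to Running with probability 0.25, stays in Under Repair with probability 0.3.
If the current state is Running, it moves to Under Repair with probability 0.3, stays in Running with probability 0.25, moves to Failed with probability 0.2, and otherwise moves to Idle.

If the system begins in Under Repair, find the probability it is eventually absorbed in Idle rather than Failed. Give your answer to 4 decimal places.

Let h(s) be the probability of absorption at Idle starting from transient state s. Then h(Idle) = 1 and h(Failed) = 0. By first-step analysis:
h(Under Repair) = 0.2·0 + 0.25·1 + 0.3·h(Under Repair) + 0.25·h(Running)
h(Running) = 0.2·0 + 0.25·1 + 0.3·h(Under Repair) + 0.25·h(Running)
Solving: h(Under Repair) = 0.5556, h(Running) = 0.5556.
Starting from Under Repair, the probability is 0.5556.

0.5556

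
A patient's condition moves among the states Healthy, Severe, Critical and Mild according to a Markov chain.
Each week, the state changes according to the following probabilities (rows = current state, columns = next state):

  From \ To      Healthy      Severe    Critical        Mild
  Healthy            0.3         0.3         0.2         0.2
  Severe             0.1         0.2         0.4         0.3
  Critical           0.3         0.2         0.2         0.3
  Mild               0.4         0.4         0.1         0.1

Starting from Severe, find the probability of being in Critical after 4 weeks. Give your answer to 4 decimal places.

Propagate the distribution vector 4 weeks from Severe.
After 0 weeks: (0.0000, 1.0000, 0.0000, 0.0000)
After 1 week: (0.1000, 0.2000, 0.4000, 0.3000)
After 2 weeks: (0.2900, 0.2700, 0.2100, 0.2300)
After 3 weeks: (0.2690, 0.2750, 0.2310, 0.2250)
After 4 weeks: (0.2675, 0.2719, 0.2325, 0.2281)
P(in Critical after 4 weeks) = 0.2325

0.2325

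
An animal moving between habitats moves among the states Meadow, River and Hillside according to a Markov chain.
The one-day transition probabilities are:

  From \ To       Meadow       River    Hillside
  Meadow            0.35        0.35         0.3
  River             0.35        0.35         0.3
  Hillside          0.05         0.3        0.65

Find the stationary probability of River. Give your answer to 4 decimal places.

Let the stationary distribution be π with π = πP and π_1 + π_2 + π_3 = 1.
π_1 = 0.35·π_1 + 0.35·π_2 + 0.05·π_3
π_2 = 0.35·π_1 + 0.35·π_2 + 0.3·π_3
Solving with the normalization constraint gives π = (0.2115, 0.3269, 0.4615).
So the stationary probability of River is 0.3269.

0.3269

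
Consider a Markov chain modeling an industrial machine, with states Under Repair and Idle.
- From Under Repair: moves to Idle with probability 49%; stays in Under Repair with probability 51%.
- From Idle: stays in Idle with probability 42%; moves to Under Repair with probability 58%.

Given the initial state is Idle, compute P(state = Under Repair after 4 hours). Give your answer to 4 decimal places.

Propagate the distribution vector 4 hours from Idle.
After 0 hours: (0.0000, 1.0000)
After 1 hour: (0.5800, 0.4200)
After 2 hours: (0.5394, 0.4606)
After 3 hours: (0.5422, 0.4578)
After 4 hours: (0.5420, 0.4580)
P(in Under Repair after 4 hours) = 0.5420

0.5420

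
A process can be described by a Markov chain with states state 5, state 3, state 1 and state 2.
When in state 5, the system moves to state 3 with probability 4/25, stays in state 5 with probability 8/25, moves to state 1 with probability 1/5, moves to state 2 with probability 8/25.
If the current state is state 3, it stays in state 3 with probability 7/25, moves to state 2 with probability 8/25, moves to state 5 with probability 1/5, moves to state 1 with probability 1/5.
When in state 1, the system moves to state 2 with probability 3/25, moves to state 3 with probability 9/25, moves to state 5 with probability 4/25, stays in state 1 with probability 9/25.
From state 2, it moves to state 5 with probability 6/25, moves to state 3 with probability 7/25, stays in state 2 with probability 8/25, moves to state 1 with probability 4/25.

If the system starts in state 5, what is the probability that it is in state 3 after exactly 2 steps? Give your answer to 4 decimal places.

0.2576

Propagate the distribution vector 2 steps from state 5.
After 0 steps: (1.0000, 0.0000, 0.0000, 0.0000)
After 1 step: (0.3200, 0.1600, 0.2000, 0.3200)
After 2 steps: (0.2432, 0.2576, 0.2192, 0.2800)
P(in state 3 after 2 steps) = 0.2576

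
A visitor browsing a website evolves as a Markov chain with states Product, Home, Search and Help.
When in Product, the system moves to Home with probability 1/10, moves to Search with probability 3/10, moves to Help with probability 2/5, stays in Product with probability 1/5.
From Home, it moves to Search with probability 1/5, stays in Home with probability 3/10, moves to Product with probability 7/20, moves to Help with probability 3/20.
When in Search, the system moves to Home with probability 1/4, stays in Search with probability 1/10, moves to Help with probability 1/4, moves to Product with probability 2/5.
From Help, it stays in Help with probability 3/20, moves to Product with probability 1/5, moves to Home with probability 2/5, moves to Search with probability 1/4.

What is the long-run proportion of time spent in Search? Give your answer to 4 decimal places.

0.2185

Let the stationary distribution be π with π = πP and π_1 + π_2 + π_3 + π_4 = 1.
π_1 = 0.2·π_1 + 0.35·π_2 + 0.4·π_3 + 0.2·π_4
π_2 = 0.1·π_1 + 0.3·π_2 + 0.25·π_3 + 0.4·π_4
π_3 = 0.3·π_1 + 0.2·π_2 + 0.1·π_3 + 0.25·π_4
Solving with the normalization constraint gives π = (0.2822, 0.2569, 0.2185, 0.2424).
So the stationary probability of Search is 0.2185.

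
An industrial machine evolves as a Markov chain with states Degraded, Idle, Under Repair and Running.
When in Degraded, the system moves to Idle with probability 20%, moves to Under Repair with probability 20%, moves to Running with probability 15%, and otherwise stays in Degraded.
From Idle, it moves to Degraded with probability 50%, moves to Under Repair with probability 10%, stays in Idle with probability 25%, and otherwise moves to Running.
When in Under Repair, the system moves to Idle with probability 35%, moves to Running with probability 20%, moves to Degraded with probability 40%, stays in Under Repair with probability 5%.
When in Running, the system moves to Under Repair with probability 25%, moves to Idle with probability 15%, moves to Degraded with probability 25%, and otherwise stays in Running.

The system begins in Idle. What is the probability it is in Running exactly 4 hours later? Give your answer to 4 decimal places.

0.1972

Propagate the distribution vector 4 hours from Idle.
After 0 hours: (0.0000, 1.0000, 0.0000, 0.0000)
After 1 hour: (0.5000, 0.2500, 0.1000, 0.1500)
After 2 hours: (0.4275, 0.2200, 0.1675, 0.1850)
After 3 hours: (0.4156, 0.2269, 0.1621, 0.1954)
After 4 hours: (0.4142, 0.2259, 0.1628, 0.1972)
P(in Running after 4 hours) = 0.1972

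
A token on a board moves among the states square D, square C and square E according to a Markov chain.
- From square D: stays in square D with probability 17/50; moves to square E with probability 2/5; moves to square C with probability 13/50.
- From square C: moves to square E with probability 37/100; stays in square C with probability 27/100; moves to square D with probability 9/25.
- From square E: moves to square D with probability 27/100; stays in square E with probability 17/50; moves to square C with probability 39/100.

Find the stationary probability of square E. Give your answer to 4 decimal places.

0.3686

Let the stationary distribution be π with π = πP and π_1 + π_2 + π_3 = 1.
π_1 = 0.34·π_1 + 0.36·π_2 + 0.27·π_3
π_2 = 0.26·π_1 + 0.27·π_2 + 0.39·π_3
Solving with the normalization constraint gives π = (0.3204, 0.3110, 0.3686).
So the stationary probability of square E is 0.3686.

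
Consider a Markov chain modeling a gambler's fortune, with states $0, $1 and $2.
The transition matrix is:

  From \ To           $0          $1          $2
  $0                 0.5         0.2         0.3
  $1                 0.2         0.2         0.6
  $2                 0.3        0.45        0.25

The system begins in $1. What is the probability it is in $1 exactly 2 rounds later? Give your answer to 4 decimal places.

0.3500

Sum over the intermediate state after 1 round:
P = P($1→$0)·P($0→$1) + P($1→$1)·P($1→$1) + P($1→$2)·P($2→$1)
  = 0.2×0.2 + 0.2×0.2 + 0.6×0.45
  = 0.0400 + 0.0400 + 0.2700 = 0.3500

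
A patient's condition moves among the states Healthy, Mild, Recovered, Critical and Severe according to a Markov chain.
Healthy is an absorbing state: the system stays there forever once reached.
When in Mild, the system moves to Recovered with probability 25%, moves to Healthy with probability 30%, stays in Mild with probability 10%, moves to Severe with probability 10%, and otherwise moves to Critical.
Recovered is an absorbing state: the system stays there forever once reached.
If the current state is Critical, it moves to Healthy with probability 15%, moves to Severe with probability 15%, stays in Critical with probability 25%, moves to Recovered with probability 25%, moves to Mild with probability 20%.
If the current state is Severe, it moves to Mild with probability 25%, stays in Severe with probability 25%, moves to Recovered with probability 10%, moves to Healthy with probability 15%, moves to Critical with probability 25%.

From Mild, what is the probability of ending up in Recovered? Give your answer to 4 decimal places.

Let h(s) be the probability of absorption at Recovered starting from transient state s. Then h(Recovered) = 1 and h(Healthy) = 0. By first-step analysis:
h(Mild) = 0.3·0 + 0.1·h(Mild) + 0.25·1 + 0.25·h(Critical) + 0.1·h(Severe)
h(Critical) = 0.15·0 + 0.2·h(Mild) + 0.25·1 + 0.25·h(Critical) + 0.15·h(Severe)
h(Severe) = 0.15·0 + 0.25·h(Mild) + 0.1·1 + 0.25·h(Critical) + 0.25·h(Severe)
Solving: h(Mild) = 0.4868, h(Critical) = 0.5596, h(Severe) = 0.4821.
Starting from Mild, the probability is 0.4868.

0.4868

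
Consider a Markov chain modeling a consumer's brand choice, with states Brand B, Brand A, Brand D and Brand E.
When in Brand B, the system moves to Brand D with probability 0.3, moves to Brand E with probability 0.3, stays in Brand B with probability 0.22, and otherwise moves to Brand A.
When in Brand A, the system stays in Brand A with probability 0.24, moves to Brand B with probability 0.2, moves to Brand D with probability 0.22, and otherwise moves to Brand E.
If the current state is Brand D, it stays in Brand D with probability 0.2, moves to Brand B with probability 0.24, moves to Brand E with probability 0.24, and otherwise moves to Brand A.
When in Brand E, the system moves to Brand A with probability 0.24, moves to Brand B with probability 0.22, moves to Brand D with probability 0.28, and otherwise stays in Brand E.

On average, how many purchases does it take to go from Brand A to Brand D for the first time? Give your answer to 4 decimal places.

3.9177

Let t(s) be the expected number of purchases to first reach Brand D from state s, with t(Brand D) = 0. Conditioning on the first purchase:
t(Brand B) = 1 + 0.22·t(Brand B) + 0.18·t(Brand A) + 0.3·t(Brand E)
t(Brand A) = 1 + 0.2·t(Brand B) + 0.24·t(Brand A) + 0.34·t(Brand E)
t(Brand E) = 1 + 0.22·t(Brand B) + 0.24·t(Brand A) + 0.26·t(Brand E)
Solving: t(Brand B) = 3.6070, t(Brand A) = 3.9177, t(Brand E) = 3.6943.
Expected purchases from Brand A to Brand D: 3.9177.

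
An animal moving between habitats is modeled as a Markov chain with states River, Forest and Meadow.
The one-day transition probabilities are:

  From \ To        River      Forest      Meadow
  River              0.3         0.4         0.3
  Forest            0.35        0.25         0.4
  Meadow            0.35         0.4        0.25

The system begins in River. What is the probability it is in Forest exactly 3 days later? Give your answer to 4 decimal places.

Propagate the distribution vector 3 days from River.
After 0 days: (1.0000, 0.0000, 0.0000)
After 1 day: (0.3000, 0.4000, 0.3000)
After 2 days: (0.3350, 0.3400, 0.3250)
After 3 days: (0.3333, 0.3490, 0.3178)
P(in Forest after 3 days) = 0.3490

0.3490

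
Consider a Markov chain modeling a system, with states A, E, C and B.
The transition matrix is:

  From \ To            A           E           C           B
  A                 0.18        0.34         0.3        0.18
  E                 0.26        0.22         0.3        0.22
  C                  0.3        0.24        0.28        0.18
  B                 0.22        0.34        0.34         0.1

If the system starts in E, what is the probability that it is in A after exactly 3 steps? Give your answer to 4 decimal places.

0.2459

Propagate the distribution vector 3 steps from E.
After 0 steps: (0.0000, 1.0000, 0.0000, 0.0000)
After 1 step: (0.2600, 0.2200, 0.3000, 0.2200)
After 2 steps: (0.2424, 0.2836, 0.3028, 0.1712)
After 3 steps: (0.2459, 0.2757, 0.3008, 0.1776)
P(in A after 3 steps) = 0.2459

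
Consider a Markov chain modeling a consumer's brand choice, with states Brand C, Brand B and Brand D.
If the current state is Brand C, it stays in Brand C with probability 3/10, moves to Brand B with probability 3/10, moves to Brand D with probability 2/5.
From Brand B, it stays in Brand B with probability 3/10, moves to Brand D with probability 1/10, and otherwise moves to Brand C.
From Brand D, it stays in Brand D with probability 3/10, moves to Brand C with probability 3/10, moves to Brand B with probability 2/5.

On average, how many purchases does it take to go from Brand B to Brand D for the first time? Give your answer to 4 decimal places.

Let t(s) be the expected number of purchases to first reach Brand D from state s, with t(Brand D) = 0. Conditioning on the first purchase:
t(Brand C) = 1 + 0.3·t(Brand C) + 0.3·t(Brand B)
t(Brand B) = 1 + 0.6·t(Brand C) + 0.3·t(Brand B)
Solving: t(Brand C) = 3.2258, t(Brand B) = 4.1935.
Expected purchases from Brand B to Brand D: 4.1935.

4.1935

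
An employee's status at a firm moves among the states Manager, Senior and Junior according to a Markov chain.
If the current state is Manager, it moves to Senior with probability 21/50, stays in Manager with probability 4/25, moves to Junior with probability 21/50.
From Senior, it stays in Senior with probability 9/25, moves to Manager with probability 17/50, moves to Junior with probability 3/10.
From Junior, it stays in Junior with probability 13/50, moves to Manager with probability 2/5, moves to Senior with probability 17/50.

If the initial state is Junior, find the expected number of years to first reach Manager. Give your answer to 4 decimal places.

Let t(s) be the expected number of years to first reach Manager from state s, with t(Manager) = 0. Conditioning on the first year:
t(Senior) = 1 + 0.36·t(Senior) + 0.3·t(Junior)
t(Junior) = 1 + 0.34·t(Senior) + 0.26·t(Junior)
Solving: t(Senior) = 2.7987, t(Junior) = 2.6372.
Expected years from Junior to Manager: 2.6372.

2.6372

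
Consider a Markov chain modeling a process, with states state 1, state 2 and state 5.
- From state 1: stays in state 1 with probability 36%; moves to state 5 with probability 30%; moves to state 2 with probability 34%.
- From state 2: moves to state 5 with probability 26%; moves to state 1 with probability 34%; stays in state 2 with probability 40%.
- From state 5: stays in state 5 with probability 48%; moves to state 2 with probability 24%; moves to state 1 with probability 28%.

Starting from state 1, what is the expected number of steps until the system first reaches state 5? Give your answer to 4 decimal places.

3.5022

Let t(s) be the expected number of steps to first reach state 5 from state s, with t(state 5) = 0. Conditioning on the first step:
t(state 1) = 1 + 0.36·t(state 1) + 0.34·t(state 2)
t(state 2) = 1 + 0.34·t(state 1) + 0.4·t(state 2)
Solving: t(state 1) = 3.5022, t(state 2) = 3.6513.
Expected steps from state 1 to state 5: 3.5022.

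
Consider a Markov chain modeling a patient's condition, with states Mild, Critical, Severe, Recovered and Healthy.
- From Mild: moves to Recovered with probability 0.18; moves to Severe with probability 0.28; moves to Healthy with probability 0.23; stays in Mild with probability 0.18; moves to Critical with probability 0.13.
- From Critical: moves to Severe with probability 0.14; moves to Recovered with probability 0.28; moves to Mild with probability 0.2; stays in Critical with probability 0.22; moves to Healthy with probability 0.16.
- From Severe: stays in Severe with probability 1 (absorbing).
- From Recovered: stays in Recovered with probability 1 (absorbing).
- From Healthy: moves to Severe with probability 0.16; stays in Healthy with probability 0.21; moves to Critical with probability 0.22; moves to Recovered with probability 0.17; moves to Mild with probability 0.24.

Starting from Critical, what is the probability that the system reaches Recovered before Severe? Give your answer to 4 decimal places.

0.5818

Let h(s) be the probability of absorption at Recovered starting from transient state s. Then h(Recovered) = 1 and h(Severe) = 0. By first-step analysis:
h(Mild) = 0.18·h(Mild) + 0.13·h(Critical) + 0.28·0 + 0.18·1 + 0.23·h(Healthy)
h(Critical) = 0.2·h(Mild) + 0.22·h(Critical) + 0.14·0 + 0.28·1 + 0.16·h(Healthy)
h(Healthy) = 0.24·h(Mild) + 0.22·h(Critical) + 0.16·0 + 0.17·1 + 0.21·h(Healthy)
Solving: h(Mild) = 0.4565, h(Critical) = 0.5818, h(Healthy) = 0.5159.
Starting from Critical, the probability is 0.5818.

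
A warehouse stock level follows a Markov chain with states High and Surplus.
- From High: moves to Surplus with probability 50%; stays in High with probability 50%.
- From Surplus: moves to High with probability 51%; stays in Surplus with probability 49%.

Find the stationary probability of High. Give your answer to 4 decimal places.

Let the stationary distribution be π with π = πP and π_1 + π_2 = 1.
π_1 = 0.5·π_1 + 0.51·π_2
Solving with the normalization constraint gives π = (0.5050, 0.4950).
So the stationary probability of High is 0.5050.

0.5050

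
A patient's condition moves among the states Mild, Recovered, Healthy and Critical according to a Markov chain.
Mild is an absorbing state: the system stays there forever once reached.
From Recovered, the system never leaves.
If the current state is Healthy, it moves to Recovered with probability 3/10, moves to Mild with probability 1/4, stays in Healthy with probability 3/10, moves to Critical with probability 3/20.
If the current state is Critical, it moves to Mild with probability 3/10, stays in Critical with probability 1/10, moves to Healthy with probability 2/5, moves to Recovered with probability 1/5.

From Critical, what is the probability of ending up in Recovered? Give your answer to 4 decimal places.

0.4561

Let h(s) be the probability of absorption at Recovered starting from transient state s. Then h(Recovered) = 1 and h(Mild) = 0. By first-step analysis:
h(Healthy) = 0.25·0 + 0.3·1 + 0.3·h(Healthy) + 0.15·h(Critical)
h(Critical) = 0.3·0 + 0.2·1 + 0.4·h(Healthy) + 0.1·h(Critical)
Solving: h(Healthy) = 0.5263, h(Critical) = 0.4561.
Starting from Critical, the probability is 0.4561.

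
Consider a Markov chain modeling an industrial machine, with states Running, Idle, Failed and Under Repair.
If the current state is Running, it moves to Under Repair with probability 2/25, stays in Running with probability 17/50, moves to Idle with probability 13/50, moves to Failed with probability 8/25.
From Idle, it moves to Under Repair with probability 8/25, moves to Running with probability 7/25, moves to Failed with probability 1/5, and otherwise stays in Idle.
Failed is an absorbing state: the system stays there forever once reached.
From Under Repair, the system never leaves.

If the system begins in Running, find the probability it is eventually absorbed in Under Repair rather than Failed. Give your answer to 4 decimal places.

0.3234

Let h(s) be the probability of absorption at Under Repair starting from transient state s. Then h(Under Repair) = 1 and h(Failed) = 0. By first-step analysis:
h(Running) = 0.34·h(Running) + 0.26·h(Idle) + 0.32·0 + 0.08·1
h(Idle) = 0.28·h(Running) + 0.2·h(Idle) + 0.2·0 + 0.32·1
Solving: h(Running) = 0.3234, h(Idle) = 0.5132.
Starting from Running, the probability is 0.3234.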